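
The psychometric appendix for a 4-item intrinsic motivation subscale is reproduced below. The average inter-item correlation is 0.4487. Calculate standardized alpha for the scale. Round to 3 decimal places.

standardized alpha = 0.765

Standardized α = k·r̄ / (1 + (k−1)·r̄) = 4 × 0.4487 / (1 + 3 × 0.4487)
  = 1.7948 / 2.3461 = 0.765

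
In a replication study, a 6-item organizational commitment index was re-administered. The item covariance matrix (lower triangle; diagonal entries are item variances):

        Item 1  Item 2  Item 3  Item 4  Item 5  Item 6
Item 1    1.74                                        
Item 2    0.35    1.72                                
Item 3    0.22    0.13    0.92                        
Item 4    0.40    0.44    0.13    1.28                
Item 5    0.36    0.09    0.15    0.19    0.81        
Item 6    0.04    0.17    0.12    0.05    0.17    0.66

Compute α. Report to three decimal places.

sum of item variances = 1.74 + 1.72 + 0.92 + 1.28 + 0.81 + 0.66 = 7.13
Σ_{i<j} σ_ij = 3.01
σ²_T = 7.13 + 2 × 3.01 = 13.15
α = (k/(k−1))·(1 − sum of item variances/σ²_T) = (6/5)·(1 − 7.13/13.15) = 0.549

α = 0.549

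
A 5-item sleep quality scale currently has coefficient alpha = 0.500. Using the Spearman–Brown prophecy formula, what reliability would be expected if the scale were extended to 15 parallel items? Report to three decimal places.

predicted reliability = 0.750

Length factor m = 15/5 = 3.0000
α' = m·α / (1 + (m−1)·α)
   = 15/5 × 0.500 / (1 + (15/5 − 1) × 0.500)
   = 1.5000 / 2.0000 = 0.750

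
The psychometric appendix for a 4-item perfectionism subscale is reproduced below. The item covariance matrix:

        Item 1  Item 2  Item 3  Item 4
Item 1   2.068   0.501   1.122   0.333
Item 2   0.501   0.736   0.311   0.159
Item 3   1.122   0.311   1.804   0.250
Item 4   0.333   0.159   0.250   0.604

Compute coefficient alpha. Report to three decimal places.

Σσᵢ² = 2.068 + 0.736 + 1.804 + 0.604 = 5.212
Sum of the distinct covariances = 2.676
Var(T) = 5.212 + 2 × 2.676 = 10.564
α = (k/(k−1))·(1 − Σσᵢ²/Var(T)) = (4/3)·(1 − 5.212/10.564) = 0.676

α = 0.676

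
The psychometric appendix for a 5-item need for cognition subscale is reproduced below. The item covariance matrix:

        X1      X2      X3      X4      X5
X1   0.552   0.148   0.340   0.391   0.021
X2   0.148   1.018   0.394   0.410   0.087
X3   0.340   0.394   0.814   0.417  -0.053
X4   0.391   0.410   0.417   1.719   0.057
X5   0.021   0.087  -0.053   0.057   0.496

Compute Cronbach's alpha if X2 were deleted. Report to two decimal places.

Cronbach's alpha = 0.53

Remaining items: X1, X3, X4, X5 (k = 4).
Σσᵢ² = 0.552 + 0.814 + 1.719 + 0.496 = 3.581
σ²_total = 3.581 + 2 × 1.173 = 5.927
α (item deleted) = (4/3)·(1 − 3.581/5.927) = 0.53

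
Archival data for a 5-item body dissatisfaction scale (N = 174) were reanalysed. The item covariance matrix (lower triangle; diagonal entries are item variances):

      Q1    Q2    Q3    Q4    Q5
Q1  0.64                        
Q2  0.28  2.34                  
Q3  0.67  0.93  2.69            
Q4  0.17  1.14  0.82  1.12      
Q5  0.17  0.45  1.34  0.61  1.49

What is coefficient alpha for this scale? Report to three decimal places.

coefficient alpha = 0.767

sum of item variances = 0.64 + 2.34 + 2.69 + 1.12 + 1.49 = 8.28
Sum of off-diagonal covariances = 6.58
σ²_T = 8.28 + 2 × 6.58 = 21.44
α = (k/(k−1))·(1 − sum of item variances/σ²_T) = (5/4)·(1 − 8.28/21.44) = 0.767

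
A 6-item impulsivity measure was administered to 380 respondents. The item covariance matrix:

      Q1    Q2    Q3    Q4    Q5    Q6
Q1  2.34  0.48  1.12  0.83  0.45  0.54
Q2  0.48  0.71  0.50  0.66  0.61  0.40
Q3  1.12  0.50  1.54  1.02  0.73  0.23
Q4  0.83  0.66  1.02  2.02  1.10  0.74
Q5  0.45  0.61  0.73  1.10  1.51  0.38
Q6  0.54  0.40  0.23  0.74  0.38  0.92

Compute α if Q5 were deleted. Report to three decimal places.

Remaining items: Q1, Q2, Q3, Q4, Q6 (k = 5).
Σσ²ᵢ = 2.34 + 0.71 + 1.54 + 2.02 + 0.92 = 7.53
σ²_total = 7.53 + 2 × 6.52 = 20.57
α (item deleted) = (5/4)·(1 − 7.53/20.57) = 0.792

α = 0.792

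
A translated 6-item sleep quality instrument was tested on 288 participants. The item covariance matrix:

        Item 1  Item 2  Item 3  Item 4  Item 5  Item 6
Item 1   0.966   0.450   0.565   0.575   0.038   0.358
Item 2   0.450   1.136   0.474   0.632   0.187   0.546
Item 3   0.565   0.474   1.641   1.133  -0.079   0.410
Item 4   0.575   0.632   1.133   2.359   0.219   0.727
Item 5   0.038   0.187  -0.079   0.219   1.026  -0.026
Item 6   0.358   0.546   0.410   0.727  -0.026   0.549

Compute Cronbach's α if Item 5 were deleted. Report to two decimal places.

Cronbach's α = 0.80

Remaining items: Item 1, Item 2, Item 3, Item 4, Item 6 (k = 5).
sum of item variances = 0.966 + 1.136 + 1.641 + 2.359 + 0.549 = 6.651
Var(T) = 6.651 + 2 × 5.870 = 18.391
α (item deleted) = (5/4)·(1 − 6.651/18.391) = 0.80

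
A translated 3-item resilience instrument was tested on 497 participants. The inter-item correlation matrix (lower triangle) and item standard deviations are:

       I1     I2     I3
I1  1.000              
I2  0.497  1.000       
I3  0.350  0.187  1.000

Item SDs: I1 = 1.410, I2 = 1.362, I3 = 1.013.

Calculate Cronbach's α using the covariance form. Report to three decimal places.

Σσ²ᵢ = 1.410² + 1.362² + 1.013² = 4.8693
Covariances σ_ij = r_ij · s_i · s_j:
  σ(I1,I2) = 0.497 × 1.410 × 1.362 = 0.9544
  σ(I1,I3) = 0.350 × 1.410 × 1.013 = 0.4999
  σ(I2,I3) = 0.187 × 1.362 × 1.013 = 0.2580
σ²_T = Σσ²ᵢ + 2·Σσ_ij = 4.8693 + 2 × 1.7123 = 8.2939
α = (3/2)·(1 − 4.8693/8.2939) = 0.619

α = 0.619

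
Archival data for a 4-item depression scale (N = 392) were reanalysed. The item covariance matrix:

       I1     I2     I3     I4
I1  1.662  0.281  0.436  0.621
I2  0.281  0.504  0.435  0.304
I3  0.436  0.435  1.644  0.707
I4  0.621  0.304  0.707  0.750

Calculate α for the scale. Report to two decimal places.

α = 0.73

sum of item variances = 1.662 + 0.504 + 1.644 + 0.750 = 4.560
Sum of off-diagonal covariances = 2.784
Var(T) = 4.560 + 2 × 2.784 = 10.128
α = (k/(k−1))·(1 − sum of item variances/Var(T)) = (4/3)·(1 − 4.560/10.128) = 0.73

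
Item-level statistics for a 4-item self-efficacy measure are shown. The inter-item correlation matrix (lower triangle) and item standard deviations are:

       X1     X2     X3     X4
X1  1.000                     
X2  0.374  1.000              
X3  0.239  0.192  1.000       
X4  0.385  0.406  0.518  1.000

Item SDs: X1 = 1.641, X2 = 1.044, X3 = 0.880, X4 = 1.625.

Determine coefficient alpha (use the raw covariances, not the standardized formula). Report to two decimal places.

coefficient alpha = 0.67

Σσ²ᵢ = 1.641² + 1.044² + 0.880² + 1.625² = 7.1978
Covariances σ_ij = r_ij · s_i · s_j:
  σ(X1,X2) = 0.374 × 1.641 × 1.044 = 0.6407
  σ(X1,X3) = 0.239 × 1.641 × 0.880 = 0.3451
  σ(X1,X4) = 0.385 × 1.641 × 1.625 = 1.0267
  σ(X2,X3) = 0.192 × 1.044 × 0.880 = 0.1764
  σ(X2,X4) = 0.406 × 1.044 × 1.625 = 0.6888
  σ(X3,X4) = 0.518 × 0.880 × 1.625 = 0.7407
σ²_T = Σσ²ᵢ + 2·Σσ_ij = 7.1978 + 2 × 3.6184 = 14.4346
α = (4/3)·(1 − 7.1978/14.4346) = 0.67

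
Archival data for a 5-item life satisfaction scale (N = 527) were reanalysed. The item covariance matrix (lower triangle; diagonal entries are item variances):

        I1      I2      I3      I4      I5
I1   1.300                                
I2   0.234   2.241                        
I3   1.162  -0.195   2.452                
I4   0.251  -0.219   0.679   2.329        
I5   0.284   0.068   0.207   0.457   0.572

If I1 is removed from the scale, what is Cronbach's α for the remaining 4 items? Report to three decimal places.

Remaining items: I2, I3, I4, I5 (k = 4).
Σσᵢ² = 2.241 + 2.452 + 2.329 + 0.572 = 7.594
σ²_T = 7.594 + 2 × 0.997 = 9.588
α (item deleted) = (4/3)·(1 − 7.594/9.588) = 0.277

Cronbach's α = 0.277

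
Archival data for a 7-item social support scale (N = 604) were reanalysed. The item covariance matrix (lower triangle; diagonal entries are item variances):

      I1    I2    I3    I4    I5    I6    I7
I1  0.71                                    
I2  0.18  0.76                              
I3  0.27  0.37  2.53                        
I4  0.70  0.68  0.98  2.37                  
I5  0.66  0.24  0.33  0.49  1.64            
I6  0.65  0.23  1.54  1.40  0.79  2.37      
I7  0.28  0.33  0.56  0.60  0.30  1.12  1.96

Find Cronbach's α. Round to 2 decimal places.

Cronbach's α = 0.79

ΣVar(i) = 0.71 + 0.76 + 2.53 + 2.37 + 1.64 + 2.37 + 1.96 = 12.34
Sum of the distinct covariances = 12.70
total variance = 12.34 + 2 × 12.70 = 37.74
α = (k/(k−1))·(1 − ΣVar(i)/total variance) = (7/6)·(1 − 12.34/37.74) = 0.79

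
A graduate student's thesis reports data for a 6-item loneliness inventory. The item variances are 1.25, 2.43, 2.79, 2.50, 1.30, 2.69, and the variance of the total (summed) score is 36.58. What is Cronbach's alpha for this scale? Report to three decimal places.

sum of item variances = 1.25 + 2.43 + 2.79 + 2.50 + 1.30 + 2.69 = 12.96
α = (k/(k−1))·(1 − sum of item variances/σ²_T) = (6/5)·(1 − 12.96/36.58) = 0.775

α = 0.775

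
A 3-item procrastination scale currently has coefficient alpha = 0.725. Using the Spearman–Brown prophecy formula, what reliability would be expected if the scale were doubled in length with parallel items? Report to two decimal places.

predicted reliability = 0.84

Length factor m = 2
α' = m·α / (1 + (m−1)·α)
   = 2 × 0.725 / (1 + (2 − 1) × 0.725)
   = 1.4500 / 1.7250 = 0.84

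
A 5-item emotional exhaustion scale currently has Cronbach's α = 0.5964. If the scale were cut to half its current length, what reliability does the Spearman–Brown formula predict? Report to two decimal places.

predicted reliability = 0.42

Length factor m = 1/2
α' = m·α / (1 − (1−m)·α)
   = 1/2 × 0.5964 / (1 − (1 − 1/2) × 0.5964)
   = 0.2982 / 0.7018 = 0.42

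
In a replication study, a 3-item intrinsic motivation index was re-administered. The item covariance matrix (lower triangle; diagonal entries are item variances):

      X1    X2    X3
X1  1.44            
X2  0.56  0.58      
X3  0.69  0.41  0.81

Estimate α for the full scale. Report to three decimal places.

sum of item variances = 1.44 + 0.58 + 0.81 = 2.83
Σ_{i<j} σ_ij = 1.66
Var(T) = 2.83 + 2 × 1.66 = 6.15
α = (k/(k−1))·(1 − sum of item variances/Var(T)) = (3/2)·(1 − 2.83/6.15) = 0.810

α = 0.810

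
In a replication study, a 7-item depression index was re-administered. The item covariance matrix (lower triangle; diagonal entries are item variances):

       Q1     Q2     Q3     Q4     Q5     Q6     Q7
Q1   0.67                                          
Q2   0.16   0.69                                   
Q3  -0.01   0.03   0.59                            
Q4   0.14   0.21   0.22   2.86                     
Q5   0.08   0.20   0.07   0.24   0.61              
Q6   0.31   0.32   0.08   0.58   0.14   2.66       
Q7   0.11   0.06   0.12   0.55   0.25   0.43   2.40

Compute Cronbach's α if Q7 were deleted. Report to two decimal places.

Remaining items: Q1, Q2, Q3, Q4, Q5, Q6 (k = 6).
Σσ²ᵢ = 0.67 + 0.69 + 0.59 + 2.86 + 0.61 + 2.66 = 8.08
σ²_T = 8.08 + 2 × 2.77 = 13.62
α (item deleted) = (6/5)·(1 − 8.08/13.62) = 0.49

Cronbach's α = 0.49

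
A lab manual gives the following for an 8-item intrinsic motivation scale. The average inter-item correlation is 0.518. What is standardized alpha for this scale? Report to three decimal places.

standardized alpha = 0.896

Standardized α = k·r̄ / (1 + (k−1)·r̄) = 8 × 0.518 / (1 + 7 × 0.518)
  = 4.1440 / 4.6260 = 0.896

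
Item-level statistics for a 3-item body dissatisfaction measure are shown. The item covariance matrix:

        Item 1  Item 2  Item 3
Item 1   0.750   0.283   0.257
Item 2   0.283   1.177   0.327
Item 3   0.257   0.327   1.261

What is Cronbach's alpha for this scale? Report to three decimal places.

α = 0.528

Σσᵢ² = 0.750 + 1.177 + 1.261 = 3.188
Sum of the distinct covariances = 0.867
Var(T) = 3.188 + 2 × 0.867 = 4.922
α = (k/(k−1))·(1 − Σσᵢ²/Var(T)) = (3/2)·(1 − 3.188/4.922) = 0.528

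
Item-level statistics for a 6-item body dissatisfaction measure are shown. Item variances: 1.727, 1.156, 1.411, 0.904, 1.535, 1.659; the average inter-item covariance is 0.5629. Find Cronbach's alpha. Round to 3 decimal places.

ΣVar(i) = 1.727 + 1.156 + 1.411 + 0.904 + 1.535 + 1.659 = 8.392
Sum of the 15 distinct covariances = 15 × 0.5629 = 8.4435
σ²_T = ΣVar(i) + 2·Σcov = 8.392 + 2 × 8.4435 = 25.2790
α = (6/5)·(1 − 8.392/25.2790) = 0.802

Cronbach's alpha = 0.802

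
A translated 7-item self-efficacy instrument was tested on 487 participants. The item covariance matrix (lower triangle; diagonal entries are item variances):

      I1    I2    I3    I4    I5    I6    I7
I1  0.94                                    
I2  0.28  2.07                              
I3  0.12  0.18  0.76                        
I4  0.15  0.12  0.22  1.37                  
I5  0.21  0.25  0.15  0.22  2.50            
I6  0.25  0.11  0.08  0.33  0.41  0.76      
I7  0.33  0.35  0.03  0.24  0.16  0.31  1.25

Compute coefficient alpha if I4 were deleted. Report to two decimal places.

Remaining items: I1, I2, I3, I5, I6, I7 (k = 6).
Σσᵢ² = 0.94 + 2.07 + 0.76 + 2.50 + 0.76 + 1.25 = 8.28
Var(T) = 8.28 + 2 × 3.22 = 14.72
α (item deleted) = (6/5)·(1 − 8.28/14.72) = 0.53

coefficient alpha = 0.53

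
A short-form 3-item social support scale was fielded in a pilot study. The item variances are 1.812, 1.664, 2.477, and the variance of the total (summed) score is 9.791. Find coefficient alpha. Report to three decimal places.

coefficient alpha = 0.588

Σσᵢ² = 1.812 + 1.664 + 2.477 = 5.953
α = (k/(k−1))·(1 − Σσᵢ²/σ²_T) = (3/2)·(1 − 5.953/9.791) = 0.588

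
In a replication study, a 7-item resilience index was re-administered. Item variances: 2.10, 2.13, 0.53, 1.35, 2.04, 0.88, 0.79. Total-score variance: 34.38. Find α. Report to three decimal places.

Σσᵢ² = 2.10 + 2.13 + 0.53 + 1.35 + 2.04 + 0.88 + 0.79 = 9.82
α = (k/(k−1))·(1 − Σσᵢ²/total variance) = (7/6)·(1 − 9.82/34.38) = 0.833

α = 0.833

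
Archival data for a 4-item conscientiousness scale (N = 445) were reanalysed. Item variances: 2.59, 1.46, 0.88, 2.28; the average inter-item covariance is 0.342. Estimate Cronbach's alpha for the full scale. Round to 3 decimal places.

α = 0.484

Σσᵢ² = 2.59 + 1.46 + 0.88 + 2.28 = 7.21
Sum of the 6 distinct covariances = 6 × 0.342 = 2.052
total variance = Σσᵢ² + 2·Σcov = 7.21 + 2 × 2.052 = 11.314
α = (4/3)·(1 − 7.21/11.314) = 0.484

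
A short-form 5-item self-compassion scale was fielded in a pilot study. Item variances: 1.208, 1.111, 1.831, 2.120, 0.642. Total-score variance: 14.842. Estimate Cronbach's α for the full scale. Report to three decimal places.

Σσ²ᵢ = 1.208 + 1.111 + 1.831 + 2.120 + 0.642 = 6.912
α = (k/(k−1))·(1 − Σσ²ᵢ/total variance) = (5/4)·(1 − 6.912/14.842) = 0.668

α = 0.668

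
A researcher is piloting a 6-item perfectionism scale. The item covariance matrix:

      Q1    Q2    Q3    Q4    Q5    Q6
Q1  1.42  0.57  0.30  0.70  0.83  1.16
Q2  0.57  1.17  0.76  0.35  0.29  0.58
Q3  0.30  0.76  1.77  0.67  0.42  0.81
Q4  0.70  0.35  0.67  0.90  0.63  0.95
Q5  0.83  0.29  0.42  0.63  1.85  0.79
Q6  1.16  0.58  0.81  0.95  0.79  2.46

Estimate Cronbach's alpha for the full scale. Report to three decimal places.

Cronbach's alpha = 0.807

ΣVar(i) = 1.42 + 1.17 + 1.77 + 0.90 + 1.85 + 2.46 = 9.57
Sum of off-diagonal covariances = 9.81
Var(T) = 9.57 + 2 × 9.81 = 29.19
α = (k/(k−1))·(1 − ΣVar(i)/Var(T)) = (6/5)·(1 − 9.57/29.19) = 0.807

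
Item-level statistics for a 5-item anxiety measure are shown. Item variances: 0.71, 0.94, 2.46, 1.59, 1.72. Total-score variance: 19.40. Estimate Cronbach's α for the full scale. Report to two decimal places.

α = 0.77

Σσ²ᵢ = 0.71 + 0.94 + 2.46 + 1.59 + 1.72 = 7.42
α = (k/(k−1))·(1 − Σσ²ᵢ/σ²_total) = (5/4)·(1 − 7.42/19.40) = 0.77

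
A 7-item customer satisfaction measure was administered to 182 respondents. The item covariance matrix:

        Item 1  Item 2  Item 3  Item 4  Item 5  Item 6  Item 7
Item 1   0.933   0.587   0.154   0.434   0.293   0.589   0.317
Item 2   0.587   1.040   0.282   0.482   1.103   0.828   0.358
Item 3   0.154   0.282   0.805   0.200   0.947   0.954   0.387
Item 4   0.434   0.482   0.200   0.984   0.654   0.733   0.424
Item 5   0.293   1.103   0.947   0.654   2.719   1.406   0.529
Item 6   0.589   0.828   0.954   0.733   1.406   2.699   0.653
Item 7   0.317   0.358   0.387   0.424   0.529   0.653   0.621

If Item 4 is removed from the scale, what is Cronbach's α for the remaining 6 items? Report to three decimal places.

Remaining items: Item 1, Item 2, Item 3, Item 5, Item 6, Item 7 (k = 6).
Σσ²ᵢ = 0.933 + 1.040 + 0.805 + 2.719 + 2.699 + 0.621 = 8.817
σ²_total = 8.817 + 2 × 9.387 = 27.591
α (item deleted) = (6/5)·(1 − 8.817/27.591) = 0.817

α = 0.817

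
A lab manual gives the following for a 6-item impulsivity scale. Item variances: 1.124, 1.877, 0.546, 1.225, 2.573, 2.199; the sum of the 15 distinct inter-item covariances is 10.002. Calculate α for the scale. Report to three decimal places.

sum of item variances = 1.124 + 1.877 + 0.546 + 1.225 + 2.573 + 2.199 = 9.544
Sum of distinct covariances = 10.002
σ²_T = sum of item variances + 2·Σcov = 9.544 + 2 × 10.002 = 29.548
α = (6/5)·(1 − 9.544/29.548) = 0.812

α = 0.812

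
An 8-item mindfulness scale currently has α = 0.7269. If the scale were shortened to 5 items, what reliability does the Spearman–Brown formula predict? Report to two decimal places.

predicted reliability = 0.62

Length factor m = 5/8 = 0.6250
α' = m·α / (1 − (1−m)·α)
   = 5/8 × 0.7269 / (1 − (1 − 5/8) × 0.7269)
   = 0.4543 / 0.7274 = 0.62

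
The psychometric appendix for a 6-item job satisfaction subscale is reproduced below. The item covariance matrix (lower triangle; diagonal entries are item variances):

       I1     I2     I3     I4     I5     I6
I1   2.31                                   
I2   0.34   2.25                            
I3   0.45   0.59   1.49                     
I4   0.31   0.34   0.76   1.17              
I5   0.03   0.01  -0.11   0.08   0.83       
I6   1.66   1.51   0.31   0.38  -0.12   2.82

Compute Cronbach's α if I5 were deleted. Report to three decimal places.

α = 0.712

Remaining items: I1, I2, I3, I4, I6 (k = 5).
sum of item variances = 2.31 + 2.25 + 1.49 + 1.17 + 2.82 = 10.04
σ²_T = 10.04 + 2 × 6.65 = 23.34
α (item deleted) = (5/4)·(1 − 10.04/23.34) = 0.712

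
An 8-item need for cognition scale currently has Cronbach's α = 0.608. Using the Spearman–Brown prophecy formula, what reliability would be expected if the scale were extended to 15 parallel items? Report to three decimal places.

predicted reliability = 0.744

Length factor m = 15/8 = 1.8750
α' = m·α / (1 + (m−1)·α)
   = 15/8 × 0.608 / (1 + (15/8 − 1) × 0.608)
   = 1.1400 / 1.5320 = 0.744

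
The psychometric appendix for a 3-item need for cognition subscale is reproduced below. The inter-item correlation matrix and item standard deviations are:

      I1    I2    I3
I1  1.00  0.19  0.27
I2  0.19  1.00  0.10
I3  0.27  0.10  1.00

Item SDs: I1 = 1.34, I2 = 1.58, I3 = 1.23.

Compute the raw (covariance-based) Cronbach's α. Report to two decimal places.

Σσ²ᵢ = 1.34² + 1.58² + 1.23² = 5.8049
Covariances σ_ij = r_ij · s_i · s_j:
  σ(I1,I2) = 0.19 × 1.34 × 1.58 = 0.4023
  σ(I1,I3) = 0.27 × 1.34 × 1.23 = 0.4450
  σ(I2,I3) = 0.10 × 1.58 × 1.23 = 0.1943
σ²_T = Σσ²ᵢ + 2·Σσ_ij = 5.8049 + 2 × 1.0416 = 7.8881
α = (3/2)·(1 − 5.8049/7.8881) = 0.40

Cronbach's α = 0.40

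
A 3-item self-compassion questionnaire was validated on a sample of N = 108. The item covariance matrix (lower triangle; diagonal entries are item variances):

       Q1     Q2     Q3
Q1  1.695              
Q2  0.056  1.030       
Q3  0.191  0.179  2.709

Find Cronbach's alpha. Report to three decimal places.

α = 0.203

sum of item variances = 1.695 + 1.030 + 2.709 = 5.434
Sum of off-diagonal covariances = 0.426
Var(T) = 5.434 + 2 × 0.426 = 6.286
α = (k/(k−1))·(1 − sum of item variances/Var(T)) = (3/2)·(1 − 5.434/6.286) = 0.203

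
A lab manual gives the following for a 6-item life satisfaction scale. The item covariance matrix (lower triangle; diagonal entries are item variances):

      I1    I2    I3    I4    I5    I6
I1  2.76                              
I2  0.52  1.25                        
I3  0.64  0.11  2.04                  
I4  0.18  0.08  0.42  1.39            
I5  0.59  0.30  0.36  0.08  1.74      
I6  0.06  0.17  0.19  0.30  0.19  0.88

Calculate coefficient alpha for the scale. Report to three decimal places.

ΣVar(i) = 2.76 + 1.25 + 2.04 + 1.39 + 1.74 + 0.88 = 10.06
Sum of off-diagonal covariances = 4.19
total variance = 10.06 + 2 × 4.19 = 18.44
α = (k/(k−1))·(1 − ΣVar(i)/total variance) = (6/5)·(1 − 10.06/18.44) = 0.545

α = 0.545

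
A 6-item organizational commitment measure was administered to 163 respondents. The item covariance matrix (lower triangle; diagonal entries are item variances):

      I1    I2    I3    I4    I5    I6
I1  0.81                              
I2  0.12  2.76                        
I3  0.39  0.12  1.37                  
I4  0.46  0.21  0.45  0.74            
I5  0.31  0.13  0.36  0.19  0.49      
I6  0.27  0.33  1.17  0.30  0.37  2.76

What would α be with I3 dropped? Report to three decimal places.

α = 0.520

Remaining items: I1, I2, I4, I5, I6 (k = 5).
sum of item variances = 0.81 + 2.76 + 0.74 + 0.49 + 2.76 = 7.56
Var(T) = 7.56 + 2 × 2.69 = 12.94
α (item deleted) = (5/4)·(1 − 7.56/12.94) = 0.520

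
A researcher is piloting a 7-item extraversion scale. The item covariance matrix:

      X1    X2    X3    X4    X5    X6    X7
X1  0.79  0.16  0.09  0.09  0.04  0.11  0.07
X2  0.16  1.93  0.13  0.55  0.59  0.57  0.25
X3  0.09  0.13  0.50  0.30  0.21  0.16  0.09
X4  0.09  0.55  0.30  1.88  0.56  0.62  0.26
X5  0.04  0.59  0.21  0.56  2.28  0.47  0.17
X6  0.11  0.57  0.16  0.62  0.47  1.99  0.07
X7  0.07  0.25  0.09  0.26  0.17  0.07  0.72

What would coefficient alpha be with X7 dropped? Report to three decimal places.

coefficient alpha = 0.598

Remaining items: X1, X2, X3, X4, X5, X6 (k = 6).
Σσ²ᵢ = 0.79 + 1.93 + 0.50 + 1.88 + 2.28 + 1.99 = 9.37
σ²_total = 9.37 + 2 × 4.65 = 18.67
α (item deleted) = (6/5)·(1 − 9.37/18.67) = 0.598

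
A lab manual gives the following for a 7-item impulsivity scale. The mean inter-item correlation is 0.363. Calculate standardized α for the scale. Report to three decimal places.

Standardized α = k·r̄ / (1 + (k−1)·r̄) = 7 × 0.363 / (1 + 6 × 0.363)
  = 2.5410 / 3.1780 = 0.800

α = 0.800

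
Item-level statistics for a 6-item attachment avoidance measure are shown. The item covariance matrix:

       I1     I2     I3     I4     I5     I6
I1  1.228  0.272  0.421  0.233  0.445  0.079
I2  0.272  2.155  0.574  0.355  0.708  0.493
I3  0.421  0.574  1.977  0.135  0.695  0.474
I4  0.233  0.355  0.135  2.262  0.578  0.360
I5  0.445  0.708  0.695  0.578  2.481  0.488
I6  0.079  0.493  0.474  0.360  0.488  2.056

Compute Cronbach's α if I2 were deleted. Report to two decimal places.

Remaining items: I1, I3, I4, I5, I6 (k = 5).
Σσ²ᵢ = 1.228 + 1.977 + 2.262 + 2.481 + 2.056 = 10.004
Var(T) = 10.004 + 2 × 3.908 = 17.820
α (item deleted) = (5/4)·(1 − 10.004/17.820) = 0.55

α = 0.55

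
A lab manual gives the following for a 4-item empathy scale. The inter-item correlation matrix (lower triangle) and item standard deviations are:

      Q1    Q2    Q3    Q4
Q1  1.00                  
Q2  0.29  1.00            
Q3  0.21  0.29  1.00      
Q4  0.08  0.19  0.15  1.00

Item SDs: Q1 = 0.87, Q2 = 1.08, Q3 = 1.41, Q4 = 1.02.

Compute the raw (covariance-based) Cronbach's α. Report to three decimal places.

Σσ²ᵢ = 0.87² + 1.08² + 1.41² + 1.02² = 4.9518
Covariances σ_ij = r_ij · s_i · s_j:
  σ(Q1,Q2) = 0.29 × 0.87 × 1.08 = 0.2725
  σ(Q1,Q3) = 0.21 × 0.87 × 1.41 = 0.2576
  σ(Q1,Q4) = 0.08 × 0.87 × 1.02 = 0.0710
  σ(Q2,Q3) = 0.29 × 1.08 × 1.41 = 0.4416
  σ(Q2,Q4) = 0.19 × 1.08 × 1.02 = 0.2093
  σ(Q3,Q4) = 0.15 × 1.41 × 1.02 = 0.2157
σ²_T = Σσ²ᵢ + 2·Σσ_ij = 4.9518 + 2 × 1.4677 = 7.8872
α = (4/3)·(1 − 4.9518/7.8872) = 0.496

α = 0.496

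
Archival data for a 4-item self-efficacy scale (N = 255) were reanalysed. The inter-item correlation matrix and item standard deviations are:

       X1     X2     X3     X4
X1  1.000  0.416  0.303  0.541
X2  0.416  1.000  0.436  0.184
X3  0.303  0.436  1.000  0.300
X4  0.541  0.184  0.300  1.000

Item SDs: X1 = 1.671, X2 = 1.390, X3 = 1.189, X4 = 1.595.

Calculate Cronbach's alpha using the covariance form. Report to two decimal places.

Σσ²ᵢ = 1.671² + 1.390² + 1.189² + 1.595² = 8.6821
Covariances σ_ij = r_ij · s_i · s_j:
  σ(X1,X2) = 0.416 × 1.671 × 1.390 = 0.9662
  σ(X1,X3) = 0.303 × 1.671 × 1.189 = 0.6020
  σ(X1,X4) = 0.541 × 1.671 × 1.595 = 1.4419
  σ(X2,X3) = 0.436 × 1.390 × 1.189 = 0.7206
  σ(X2,X4) = 0.184 × 1.390 × 1.595 = 0.4079
  σ(X3,X4) = 0.300 × 1.189 × 1.595 = 0.5689
σ²_T = Σσ²ᵢ + 2·Σσ_ij = 8.6821 + 2 × 4.7075 = 18.0971
α = (4/3)·(1 − 8.6821/18.0971) = 0.69

Cronbach's alpha = 0.69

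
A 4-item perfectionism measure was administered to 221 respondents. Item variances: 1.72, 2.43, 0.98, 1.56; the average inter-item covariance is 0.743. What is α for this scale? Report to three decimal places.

α = 0.762

Σσ²ᵢ = 1.72 + 2.43 + 0.98 + 1.56 = 6.69
Sum of the 6 distinct covariances = 6 × 0.743 = 4.458
σ²_total = Σσ²ᵢ + 2·Σcov = 6.69 + 2 × 4.458 = 15.606
α = (4/3)·(1 − 6.69/15.606) = 0.762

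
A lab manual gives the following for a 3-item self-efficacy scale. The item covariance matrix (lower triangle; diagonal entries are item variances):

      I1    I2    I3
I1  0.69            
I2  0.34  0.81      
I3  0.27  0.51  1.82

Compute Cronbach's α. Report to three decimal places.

sum of item variances = 0.69 + 0.81 + 1.82 = 3.32
Sum of off-diagonal covariances = 1.12
Var(T) = 3.32 + 2 × 1.12 = 5.56
α = (k/(k−1))·(1 − sum of item variances/Var(T)) = (3/2)·(1 − 3.32/5.56) = 0.604

Cronbach's α = 0.604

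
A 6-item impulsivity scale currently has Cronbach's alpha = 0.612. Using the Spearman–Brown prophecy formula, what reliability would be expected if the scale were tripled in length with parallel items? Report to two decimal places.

Length factor m = 3
α' = m·α / (1 + (m−1)·α)
   = 3 × 0.612 / (1 + (3 − 1) × 0.612)
   = 1.8360 / 2.2240 = 0.83

predicted reliability = 0.83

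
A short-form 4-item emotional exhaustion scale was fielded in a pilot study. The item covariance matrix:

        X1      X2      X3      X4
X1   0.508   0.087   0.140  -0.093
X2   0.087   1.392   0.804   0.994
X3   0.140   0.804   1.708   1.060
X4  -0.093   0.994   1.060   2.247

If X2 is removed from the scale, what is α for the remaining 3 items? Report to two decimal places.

Remaining items: X1, X3, X4 (k = 3).
ΣVar(i) = 0.508 + 1.708 + 2.247 = 4.463
Var(T) = 4.463 + 2 × 1.107 = 6.677
α (item deleted) = (3/2)·(1 − 4.463/6.677) = 0.50

α = 0.50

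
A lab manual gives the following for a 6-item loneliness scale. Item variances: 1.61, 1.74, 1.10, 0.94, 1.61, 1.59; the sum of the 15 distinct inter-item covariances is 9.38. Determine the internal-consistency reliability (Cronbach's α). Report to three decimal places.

ΣVar(i) = 1.61 + 1.74 + 1.10 + 0.94 + 1.61 + 1.59 = 8.59
Sum of distinct covariances = 9.38
total variance = ΣVar(i) + 2·Σcov = 8.59 + 2 × 9.38 = 27.35
α = (6/5)·(1 − 8.59/27.35) = 0.823

Cronbach's α = 0.823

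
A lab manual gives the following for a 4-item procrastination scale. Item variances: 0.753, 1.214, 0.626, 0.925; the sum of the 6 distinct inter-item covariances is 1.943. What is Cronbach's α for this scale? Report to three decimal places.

sum of item variances = 0.753 + 1.214 + 0.626 + 0.925 = 3.518
Sum of distinct covariances = 1.943
σ²_total = sum of item variances + 2·Σcov = 3.518 + 2 × 1.943 = 7.404
α = (4/3)·(1 − 3.518/7.404) = 0.700

α = 0.700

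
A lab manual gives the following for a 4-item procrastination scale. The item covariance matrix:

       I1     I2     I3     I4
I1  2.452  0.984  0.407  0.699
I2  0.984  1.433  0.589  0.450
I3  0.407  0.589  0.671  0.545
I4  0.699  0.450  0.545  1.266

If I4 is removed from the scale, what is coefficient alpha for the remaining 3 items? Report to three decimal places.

Remaining items: I1, I2, I3 (k = 3).
Σσ²ᵢ = 2.452 + 1.433 + 0.671 = 4.556
σ²_T = 4.556 + 2 × 1.980 = 8.516
α (item deleted) = (3/2)·(1 − 4.556/8.516) = 0.698

coefficient alpha = 0.698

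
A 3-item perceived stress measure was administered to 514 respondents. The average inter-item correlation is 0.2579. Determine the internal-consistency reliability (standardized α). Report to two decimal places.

standardized α = 0.51

Standardized α = k·r̄ / (1 + (k−1)·r̄) = 3 × 0.2579 / (1 + 2 × 0.2579)
  = 0.7737 / 1.5158 = 0.51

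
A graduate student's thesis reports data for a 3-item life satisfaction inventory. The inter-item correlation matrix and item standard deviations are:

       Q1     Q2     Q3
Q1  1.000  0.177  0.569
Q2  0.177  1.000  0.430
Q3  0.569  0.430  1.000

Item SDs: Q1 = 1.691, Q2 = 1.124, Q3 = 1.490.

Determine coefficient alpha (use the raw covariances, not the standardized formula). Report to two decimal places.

coefficient alpha = 0.66

Σσ²ᵢ = 1.691² + 1.124² + 1.490² = 6.3430
Covariances σ_ij = r_ij · s_i · s_j:
  σ(Q1,Q2) = 0.177 × 1.691 × 1.124 = 0.3364
  σ(Q1,Q3) = 0.569 × 1.691 × 1.490 = 1.4336
  σ(Q2,Q3) = 0.430 × 1.124 × 1.490 = 0.7201
σ²_T = Σσ²ᵢ + 2·Σσ_ij = 6.3430 + 2 × 2.4901 = 11.3232
α = (3/2)·(1 − 6.3430/11.3232) = 0.66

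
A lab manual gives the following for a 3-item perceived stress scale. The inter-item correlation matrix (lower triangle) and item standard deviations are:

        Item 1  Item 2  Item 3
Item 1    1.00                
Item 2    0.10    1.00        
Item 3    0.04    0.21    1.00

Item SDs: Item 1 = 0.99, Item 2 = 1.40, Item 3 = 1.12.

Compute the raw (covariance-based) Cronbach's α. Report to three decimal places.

Σσ²ᵢ = 0.99² + 1.40² + 1.12² = 4.1945
Covariances σ_ij = r_ij · s_i · s_j:
  σ(Item 1,Item 2) = 0.10 × 0.99 × 1.40 = 0.1386
  σ(Item 1,Item 3) = 0.04 × 0.99 × 1.12 = 0.0444
  σ(Item 2,Item 3) = 0.21 × 1.40 × 1.12 = 0.3293
σ²_T = Σσ²ᵢ + 2·Σσ_ij = 4.1945 + 2 × 0.5123 = 5.2191
α = (3/2)·(1 − 4.1945/5.2191) = 0.294

α = 0.294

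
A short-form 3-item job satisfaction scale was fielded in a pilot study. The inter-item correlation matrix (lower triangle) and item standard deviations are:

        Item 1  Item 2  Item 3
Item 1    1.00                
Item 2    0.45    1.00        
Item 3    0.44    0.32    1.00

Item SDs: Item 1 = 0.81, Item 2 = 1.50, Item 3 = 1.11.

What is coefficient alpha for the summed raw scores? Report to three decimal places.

Σσ²ᵢ = 0.81² + 1.50² + 1.11² = 4.1382
Covariances σ_ij = r_ij · s_i · s_j:
  σ(Item 1,Item 2) = 0.45 × 0.81 × 1.50 = 0.5468
  σ(Item 1,Item 3) = 0.44 × 0.81 × 1.11 = 0.3956
  σ(Item 2,Item 3) = 0.32 × 1.50 × 1.11 = 0.5328
σ²_T = Σσ²ᵢ + 2·Σσ_ij = 4.1382 + 2 × 1.4752 = 7.0886
α = (3/2)·(1 − 4.1382/7.0886) = 0.624

α = 0.624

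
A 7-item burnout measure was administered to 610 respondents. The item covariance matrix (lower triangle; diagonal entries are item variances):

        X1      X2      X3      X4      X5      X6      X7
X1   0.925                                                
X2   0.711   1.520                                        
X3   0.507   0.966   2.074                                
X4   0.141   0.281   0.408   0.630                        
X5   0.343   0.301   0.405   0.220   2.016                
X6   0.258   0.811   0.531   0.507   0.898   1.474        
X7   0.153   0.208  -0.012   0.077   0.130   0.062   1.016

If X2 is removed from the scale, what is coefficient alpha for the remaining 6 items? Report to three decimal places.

α = 0.639

Remaining items: X1, X3, X4, X5, X6, X7 (k = 6).
Σσᵢ² = 0.925 + 2.074 + 0.630 + 2.016 + 1.474 + 1.016 = 8.135
σ²_total = 8.135 + 2 × 4.628 = 17.391
α (item deleted) = (6/5)·(1 − 8.135/17.391) = 0.639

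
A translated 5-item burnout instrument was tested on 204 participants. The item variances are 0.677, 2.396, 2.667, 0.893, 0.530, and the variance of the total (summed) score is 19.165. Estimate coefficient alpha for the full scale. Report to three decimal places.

ΣVar(i) = 0.677 + 2.396 + 2.667 + 0.893 + 0.530 = 7.163
α = (k/(k−1))·(1 − ΣVar(i)/σ²_T) = (5/4)·(1 − 7.163/19.165) = 0.783

α = 0.783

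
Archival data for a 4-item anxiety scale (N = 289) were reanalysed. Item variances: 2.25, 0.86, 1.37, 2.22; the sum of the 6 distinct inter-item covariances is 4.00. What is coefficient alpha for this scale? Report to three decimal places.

Σσ²ᵢ = 2.25 + 0.86 + 1.37 + 2.22 = 6.70
Sum of distinct covariances = 4.00
Var(T) = Σσ²ᵢ + 2·Σcov = 6.70 + 2 × 4.00 = 14.70
α = (4/3)·(1 − 6.70/14.70) = 0.726

α = 0.726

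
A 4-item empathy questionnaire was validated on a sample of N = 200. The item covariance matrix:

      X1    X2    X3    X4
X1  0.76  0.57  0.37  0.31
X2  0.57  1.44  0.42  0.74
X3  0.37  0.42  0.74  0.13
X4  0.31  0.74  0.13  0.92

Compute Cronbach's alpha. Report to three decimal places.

α = 0.758

sum of item variances = 0.76 + 1.44 + 0.74 + 0.92 = 3.86
Sum of off-diagonal covariances = 2.54
σ²_total = 3.86 + 2 × 2.54 = 8.94
α = (k/(k−1))·(1 − sum of item variances/σ²_total) = (4/3)·(1 − 3.86/8.94) = 0.758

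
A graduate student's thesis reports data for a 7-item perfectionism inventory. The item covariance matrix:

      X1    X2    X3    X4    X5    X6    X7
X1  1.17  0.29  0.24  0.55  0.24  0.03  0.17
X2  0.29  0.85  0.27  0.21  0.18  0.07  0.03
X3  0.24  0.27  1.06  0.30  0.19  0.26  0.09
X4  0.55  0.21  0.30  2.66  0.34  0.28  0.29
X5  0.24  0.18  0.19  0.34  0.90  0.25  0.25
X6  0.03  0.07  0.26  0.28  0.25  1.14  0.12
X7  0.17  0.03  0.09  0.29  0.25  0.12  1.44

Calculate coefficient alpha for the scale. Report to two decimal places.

α = 0.59

ΣVar(i) = 1.17 + 0.85 + 1.06 + 2.66 + 0.90 + 1.14 + 1.44 = 9.22
Sum of the distinct covariances = 4.65
σ²_T = 9.22 + 2 × 4.65 = 18.52
α = (k/(k−1))·(1 − ΣVar(i)/σ²_T) = (7/6)·(1 − 9.22/18.52) = 0.59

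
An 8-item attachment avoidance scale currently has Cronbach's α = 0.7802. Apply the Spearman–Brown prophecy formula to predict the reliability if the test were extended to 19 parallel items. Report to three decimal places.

Length factor m = 19/8 = 2.3750
α' = m·α / (1 + (m−1)·α)
   = 19/8 × 0.7802 / (1 + (19/8 − 1) × 0.7802)
   = 1.8530 / 2.0728 = 0.894

predicted reliability = 0.894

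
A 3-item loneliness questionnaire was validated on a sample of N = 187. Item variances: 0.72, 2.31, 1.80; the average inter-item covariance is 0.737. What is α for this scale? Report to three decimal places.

Σσ²ᵢ = 0.72 + 2.31 + 1.80 = 4.83
Sum of the 3 distinct covariances = 3 × 0.737 = 2.211
σ²_total = Σσ²ᵢ + 2·Σcov = 4.83 + 2 × 2.211 = 9.252
α = (3/2)·(1 − 4.83/9.252) = 0.717

α = 0.717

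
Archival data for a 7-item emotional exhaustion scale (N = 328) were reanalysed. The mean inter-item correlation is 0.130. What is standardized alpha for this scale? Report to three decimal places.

standardized alpha = 0.511

Standardized α = k·r̄ / (1 + (k−1)·r̄) = 7 × 0.130 / (1 + 6 × 0.130)
  = 0.9100 / 1.7800 = 0.511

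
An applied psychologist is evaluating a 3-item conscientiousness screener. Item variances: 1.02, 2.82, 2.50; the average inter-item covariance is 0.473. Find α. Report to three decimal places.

α = 0.464

sum of item variances = 1.02 + 2.82 + 2.50 = 6.34
Sum of the 3 distinct covariances = 3 × 0.473 = 1.419
total variance = sum of item variances + 2·Σcov = 6.34 + 2 × 1.419 = 9.178
α = (3/2)·(1 − 6.34/9.178) = 0.464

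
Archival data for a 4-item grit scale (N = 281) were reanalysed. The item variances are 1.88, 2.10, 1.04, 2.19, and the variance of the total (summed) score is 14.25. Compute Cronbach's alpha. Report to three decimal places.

Σσ²ᵢ = 1.88 + 2.10 + 1.04 + 2.19 = 7.21
α = (k/(k−1))·(1 − Σσ²ᵢ/Var(T)) = (4/3)·(1 − 7.21/14.25) = 0.659

Cronbach's alpha = 0.659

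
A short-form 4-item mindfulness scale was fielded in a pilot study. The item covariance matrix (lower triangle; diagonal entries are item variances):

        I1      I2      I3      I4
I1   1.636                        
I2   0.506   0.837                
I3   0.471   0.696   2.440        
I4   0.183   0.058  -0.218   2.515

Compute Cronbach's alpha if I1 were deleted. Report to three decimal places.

Cronbach's alpha = 0.234

Remaining items: I2, I3, I4 (k = 3).
ΣVar(i) = 0.837 + 2.440 + 2.515 = 5.792
total variance = 5.792 + 2 × 0.536 = 6.864
α (item deleted) = (3/2)·(1 − 5.792/6.864) = 0.234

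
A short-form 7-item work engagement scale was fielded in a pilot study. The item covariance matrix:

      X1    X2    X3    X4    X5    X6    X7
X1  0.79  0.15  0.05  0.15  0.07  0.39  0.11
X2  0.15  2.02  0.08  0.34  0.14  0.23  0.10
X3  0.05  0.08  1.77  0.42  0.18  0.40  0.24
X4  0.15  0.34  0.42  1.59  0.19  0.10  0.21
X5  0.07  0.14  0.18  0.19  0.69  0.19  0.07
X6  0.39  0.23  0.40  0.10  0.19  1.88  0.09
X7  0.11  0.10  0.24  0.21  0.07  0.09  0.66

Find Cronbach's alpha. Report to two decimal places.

Cronbach's alpha = 0.53

sum of item variances = 0.79 + 2.02 + 1.77 + 1.59 + 0.69 + 1.88 + 0.66 = 9.40
Σ_{i<j} σ_ij = 3.90
σ²_total = 9.40 + 2 × 3.90 = 17.20
α = (k/(k−1))·(1 − sum of item variances/σ²_total) = (7/6)·(1 − 9.40/17.20) = 0.53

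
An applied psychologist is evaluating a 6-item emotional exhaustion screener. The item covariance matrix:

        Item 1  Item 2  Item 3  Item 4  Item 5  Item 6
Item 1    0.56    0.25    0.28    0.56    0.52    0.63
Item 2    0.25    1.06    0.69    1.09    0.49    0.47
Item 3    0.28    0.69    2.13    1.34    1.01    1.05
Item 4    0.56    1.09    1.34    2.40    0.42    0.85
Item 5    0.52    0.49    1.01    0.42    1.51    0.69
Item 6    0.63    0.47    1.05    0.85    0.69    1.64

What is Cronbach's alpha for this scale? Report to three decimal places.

α = 0.828

sum of item variances = 0.56 + 1.06 + 2.13 + 2.40 + 1.51 + 1.64 = 9.30
Sum of off-diagonal covariances = 10.34
σ²_total = 9.30 + 2 × 10.34 = 29.98
α = (k/(k−1))·(1 − sum of item variances/σ²_total) = (6/5)·(1 − 9.30/29.98) = 0.828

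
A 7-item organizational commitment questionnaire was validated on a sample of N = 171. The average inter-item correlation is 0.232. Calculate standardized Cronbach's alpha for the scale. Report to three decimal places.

standardized Cronbach's alpha = 0.679

Standardized α = k·r̄ / (1 + (k−1)·r̄) = 7 × 0.232 / (1 + 6 × 0.232)
  = 1.6240 / 2.3920 = 0.679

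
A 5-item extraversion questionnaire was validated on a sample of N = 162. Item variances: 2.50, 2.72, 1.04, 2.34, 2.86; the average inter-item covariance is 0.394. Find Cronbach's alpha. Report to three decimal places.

Cronbach's alpha = 0.509

Σσᵢ² = 2.50 + 2.72 + 1.04 + 2.34 + 2.86 = 11.46
Sum of the 10 distinct covariances = 10 × 0.394 = 3.940
σ²_T = Σσᵢ² + 2·Σcov = 11.46 + 2 × 3.940 = 19.340
α = (5/4)·(1 − 11.46/19.340) = 0.509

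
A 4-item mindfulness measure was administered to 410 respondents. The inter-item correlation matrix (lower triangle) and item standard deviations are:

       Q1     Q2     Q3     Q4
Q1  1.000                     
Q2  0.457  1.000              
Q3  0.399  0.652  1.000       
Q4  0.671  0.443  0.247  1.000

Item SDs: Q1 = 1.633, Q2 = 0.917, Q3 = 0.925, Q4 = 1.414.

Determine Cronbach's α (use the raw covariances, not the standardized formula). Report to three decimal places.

α = 0.765

Σσ²ᵢ = 1.633² + 0.917² + 0.925² + 1.414² = 6.3626
Covariances σ_ij = r_ij · s_i · s_j:
  σ(Q1,Q2) = 0.457 × 1.633 × 0.917 = 0.6843
  σ(Q1,Q3) = 0.399 × 1.633 × 0.925 = 0.6027
  σ(Q1,Q4) = 0.671 × 1.633 × 1.414 = 1.5494
  σ(Q2,Q3) = 0.652 × 0.917 × 0.925 = 0.5530
  σ(Q2,Q4) = 0.443 × 0.917 × 1.414 = 0.5744
  σ(Q3,Q4) = 0.247 × 0.925 × 1.414 = 0.3231
σ²_T = Σσ²ᵢ + 2·Σσ_ij = 6.3626 + 2 × 4.2869 = 14.9364
α = (4/3)·(1 − 6.3626/14.9364) = 0.765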